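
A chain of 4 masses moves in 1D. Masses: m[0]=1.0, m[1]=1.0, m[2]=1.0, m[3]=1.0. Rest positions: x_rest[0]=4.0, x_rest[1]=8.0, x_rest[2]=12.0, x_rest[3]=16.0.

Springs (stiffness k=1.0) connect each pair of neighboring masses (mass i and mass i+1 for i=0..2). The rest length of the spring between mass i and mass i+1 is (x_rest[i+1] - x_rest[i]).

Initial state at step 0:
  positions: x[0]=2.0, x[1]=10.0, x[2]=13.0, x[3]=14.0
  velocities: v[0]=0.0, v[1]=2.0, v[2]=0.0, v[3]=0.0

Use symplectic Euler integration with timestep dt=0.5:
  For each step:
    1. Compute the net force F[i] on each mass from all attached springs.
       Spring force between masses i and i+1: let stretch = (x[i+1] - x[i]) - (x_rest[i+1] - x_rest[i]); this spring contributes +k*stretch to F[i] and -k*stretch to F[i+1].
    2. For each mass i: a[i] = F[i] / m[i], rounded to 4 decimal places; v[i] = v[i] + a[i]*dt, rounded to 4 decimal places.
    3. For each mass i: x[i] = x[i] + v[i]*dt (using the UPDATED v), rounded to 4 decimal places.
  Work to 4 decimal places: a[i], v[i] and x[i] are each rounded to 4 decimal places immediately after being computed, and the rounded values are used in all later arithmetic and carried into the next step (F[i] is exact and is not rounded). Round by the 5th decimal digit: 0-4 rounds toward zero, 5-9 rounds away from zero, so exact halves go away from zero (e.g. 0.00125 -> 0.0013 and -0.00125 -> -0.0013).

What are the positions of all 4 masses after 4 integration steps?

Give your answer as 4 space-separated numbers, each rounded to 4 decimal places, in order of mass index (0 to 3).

Answer: 7.1720 6.6484 11.3203 17.8595

Derivation:
Step 0: x=[2.0000 10.0000 13.0000 14.0000] v=[0.0000 2.0000 0.0000 0.0000]
Step 1: x=[3.0000 9.7500 12.5000 14.7500] v=[2.0000 -0.5000 -1.0000 1.5000]
Step 2: x=[4.6875 8.5000 11.8750 15.9375] v=[3.3750 -2.5000 -1.2500 2.3750]
Step 3: x=[6.3282 7.1406 11.4219 17.1094] v=[3.2813 -2.7188 -0.9063 2.3438]
Step 4: x=[7.1720 6.6484 11.3203 17.8595] v=[1.6875 -0.9844 -0.2032 1.5001]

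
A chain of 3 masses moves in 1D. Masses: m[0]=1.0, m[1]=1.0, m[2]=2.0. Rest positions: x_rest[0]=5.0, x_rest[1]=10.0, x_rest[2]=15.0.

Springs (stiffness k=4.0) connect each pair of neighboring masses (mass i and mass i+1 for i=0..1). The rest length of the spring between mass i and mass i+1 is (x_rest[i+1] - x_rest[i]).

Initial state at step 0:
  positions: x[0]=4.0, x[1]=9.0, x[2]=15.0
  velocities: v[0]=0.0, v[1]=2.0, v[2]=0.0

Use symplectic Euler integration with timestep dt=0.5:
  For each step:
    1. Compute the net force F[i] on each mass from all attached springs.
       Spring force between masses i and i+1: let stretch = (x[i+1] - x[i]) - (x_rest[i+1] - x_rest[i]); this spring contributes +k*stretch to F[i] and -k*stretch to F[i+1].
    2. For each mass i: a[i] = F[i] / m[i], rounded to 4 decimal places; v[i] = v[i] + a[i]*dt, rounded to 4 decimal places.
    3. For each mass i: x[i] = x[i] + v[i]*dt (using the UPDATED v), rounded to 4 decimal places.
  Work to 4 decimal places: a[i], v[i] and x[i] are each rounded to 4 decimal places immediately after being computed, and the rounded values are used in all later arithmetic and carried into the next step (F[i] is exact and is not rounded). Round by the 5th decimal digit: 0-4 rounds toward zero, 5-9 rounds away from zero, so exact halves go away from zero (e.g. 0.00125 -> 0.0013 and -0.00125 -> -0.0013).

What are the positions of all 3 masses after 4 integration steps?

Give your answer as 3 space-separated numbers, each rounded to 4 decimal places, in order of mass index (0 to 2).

Answer: 5.2500 11.8750 14.9375

Derivation:
Step 0: x=[4.0000 9.0000 15.0000] v=[0.0000 2.0000 0.0000]
Step 1: x=[4.0000 11.0000 14.5000] v=[0.0000 4.0000 -1.0000]
Step 2: x=[6.0000 9.5000 14.7500] v=[4.0000 -3.0000 0.5000]
Step 3: x=[6.5000 9.7500 14.8750] v=[1.0000 0.5000 0.2500]
Step 4: x=[5.2500 11.8750 14.9375] v=[-2.5000 4.2500 0.1250]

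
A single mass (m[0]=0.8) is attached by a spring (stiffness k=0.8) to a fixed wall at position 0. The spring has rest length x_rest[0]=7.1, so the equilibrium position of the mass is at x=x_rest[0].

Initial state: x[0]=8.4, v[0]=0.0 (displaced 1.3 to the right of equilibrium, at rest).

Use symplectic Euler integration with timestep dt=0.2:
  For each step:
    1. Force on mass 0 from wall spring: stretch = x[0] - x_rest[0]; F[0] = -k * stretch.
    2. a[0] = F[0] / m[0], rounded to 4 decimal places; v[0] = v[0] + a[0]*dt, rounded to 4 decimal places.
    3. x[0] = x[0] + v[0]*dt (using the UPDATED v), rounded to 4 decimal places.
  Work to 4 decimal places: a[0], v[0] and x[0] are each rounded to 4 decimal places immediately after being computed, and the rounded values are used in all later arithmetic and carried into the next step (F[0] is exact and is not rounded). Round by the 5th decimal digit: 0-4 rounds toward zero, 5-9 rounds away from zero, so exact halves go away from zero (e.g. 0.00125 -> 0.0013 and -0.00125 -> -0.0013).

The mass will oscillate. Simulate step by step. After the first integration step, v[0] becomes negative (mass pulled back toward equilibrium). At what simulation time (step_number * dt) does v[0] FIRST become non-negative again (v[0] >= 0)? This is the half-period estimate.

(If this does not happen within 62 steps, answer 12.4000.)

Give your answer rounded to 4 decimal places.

Step 0: x=[8.4000] v=[0.0000]
Step 1: x=[8.3480] v=[-0.2600]
Step 2: x=[8.2461] v=[-0.5096]
Step 3: x=[8.0983] v=[-0.7388]
Step 4: x=[7.9106] v=[-0.9385]
Step 5: x=[7.6905] v=[-1.1006]
Step 6: x=[7.4468] v=[-1.2187]
Step 7: x=[7.1892] v=[-1.2881]
Step 8: x=[6.9280] v=[-1.3059]
Step 9: x=[6.6737] v=[-1.2715]
Step 10: x=[6.4365] v=[-1.1862]
Step 11: x=[6.2258] v=[-1.0535]
Step 12: x=[6.0501] v=[-0.8787]
Step 13: x=[5.9164] v=[-0.6687]
Step 14: x=[5.8300] v=[-0.4320]
Step 15: x=[5.7944] v=[-0.1780]
Step 16: x=[5.8110] v=[0.0831]
First v>=0 after going negative at step 16, time=3.2000

Answer: 3.2000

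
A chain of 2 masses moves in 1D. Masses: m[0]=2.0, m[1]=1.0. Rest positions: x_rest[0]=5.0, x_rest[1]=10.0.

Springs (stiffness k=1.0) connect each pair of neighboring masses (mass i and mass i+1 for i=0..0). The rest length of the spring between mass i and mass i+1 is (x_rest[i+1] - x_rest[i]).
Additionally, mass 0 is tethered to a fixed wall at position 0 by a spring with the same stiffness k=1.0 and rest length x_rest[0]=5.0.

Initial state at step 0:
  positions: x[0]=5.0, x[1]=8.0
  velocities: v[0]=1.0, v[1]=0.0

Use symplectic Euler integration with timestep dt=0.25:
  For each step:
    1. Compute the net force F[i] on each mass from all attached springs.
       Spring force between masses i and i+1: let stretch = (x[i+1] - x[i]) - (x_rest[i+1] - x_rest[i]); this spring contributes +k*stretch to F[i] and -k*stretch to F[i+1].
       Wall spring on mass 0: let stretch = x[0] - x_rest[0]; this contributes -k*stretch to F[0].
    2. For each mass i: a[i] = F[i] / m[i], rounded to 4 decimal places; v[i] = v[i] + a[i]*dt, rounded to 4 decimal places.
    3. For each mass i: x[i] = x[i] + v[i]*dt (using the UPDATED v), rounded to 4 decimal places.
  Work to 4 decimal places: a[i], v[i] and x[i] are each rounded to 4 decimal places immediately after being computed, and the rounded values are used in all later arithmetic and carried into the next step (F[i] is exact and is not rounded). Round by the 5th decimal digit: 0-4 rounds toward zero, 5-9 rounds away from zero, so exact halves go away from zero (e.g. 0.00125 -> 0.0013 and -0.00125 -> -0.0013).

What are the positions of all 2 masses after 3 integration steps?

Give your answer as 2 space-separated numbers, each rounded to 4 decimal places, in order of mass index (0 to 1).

Step 0: x=[5.0000 8.0000] v=[1.0000 0.0000]
Step 1: x=[5.1875 8.1250] v=[0.7500 0.5000]
Step 2: x=[5.3047 8.3789] v=[0.4688 1.0156]
Step 3: x=[5.3522 8.7532] v=[0.1900 1.4971]

Answer: 5.3522 8.7532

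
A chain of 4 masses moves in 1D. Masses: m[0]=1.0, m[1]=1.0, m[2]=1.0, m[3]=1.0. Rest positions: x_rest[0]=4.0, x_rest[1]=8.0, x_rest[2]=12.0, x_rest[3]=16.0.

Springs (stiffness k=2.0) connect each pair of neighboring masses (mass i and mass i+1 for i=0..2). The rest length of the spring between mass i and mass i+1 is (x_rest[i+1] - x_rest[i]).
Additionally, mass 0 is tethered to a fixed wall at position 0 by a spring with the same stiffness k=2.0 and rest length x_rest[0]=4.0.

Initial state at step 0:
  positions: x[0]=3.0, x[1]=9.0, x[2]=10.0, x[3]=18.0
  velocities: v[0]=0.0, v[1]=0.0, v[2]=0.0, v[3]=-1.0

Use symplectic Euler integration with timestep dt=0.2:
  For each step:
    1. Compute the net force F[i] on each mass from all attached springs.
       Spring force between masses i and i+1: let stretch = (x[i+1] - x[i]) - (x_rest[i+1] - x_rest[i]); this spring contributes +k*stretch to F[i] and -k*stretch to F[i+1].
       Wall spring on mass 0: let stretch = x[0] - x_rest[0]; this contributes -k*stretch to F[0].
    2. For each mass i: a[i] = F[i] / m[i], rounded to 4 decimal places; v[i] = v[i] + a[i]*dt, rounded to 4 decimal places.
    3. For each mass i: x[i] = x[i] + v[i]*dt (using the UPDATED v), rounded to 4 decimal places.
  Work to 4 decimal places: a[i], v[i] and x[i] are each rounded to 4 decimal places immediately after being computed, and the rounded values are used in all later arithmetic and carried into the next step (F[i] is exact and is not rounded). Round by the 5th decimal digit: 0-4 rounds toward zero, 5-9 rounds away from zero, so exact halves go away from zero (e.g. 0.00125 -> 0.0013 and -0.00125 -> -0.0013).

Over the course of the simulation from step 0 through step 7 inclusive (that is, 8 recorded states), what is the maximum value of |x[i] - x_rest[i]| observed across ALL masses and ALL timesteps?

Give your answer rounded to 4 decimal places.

Answer: 2.0118

Derivation:
Step 0: x=[3.0000 9.0000 10.0000 18.0000] v=[0.0000 0.0000 0.0000 -1.0000]
Step 1: x=[3.2400 8.6000 10.5600 17.4800] v=[1.2000 -2.0000 2.8000 -2.6000]
Step 2: x=[3.6496 7.9280 11.5168 16.7264] v=[2.0480 -3.3600 4.7840 -3.7680]
Step 3: x=[4.1095 7.2008 12.6033 15.8760] v=[2.2995 -3.6358 5.4323 -4.2518]
Step 4: x=[4.4879 6.6585 13.5194 15.0838] v=[1.8922 -2.7113 4.5804 -3.9609]
Step 5: x=[4.6810 6.4915 14.0118 14.4865] v=[0.9653 -0.8352 2.4618 -2.9867]
Step 6: x=[4.6444 6.7812 13.9405 14.1712] v=[-0.1829 1.4487 -0.3564 -1.5766]
Step 7: x=[4.4072 7.4727 13.3149 14.1574] v=[-1.1859 3.4577 -3.1278 -0.0689]
Max displacement = 2.0118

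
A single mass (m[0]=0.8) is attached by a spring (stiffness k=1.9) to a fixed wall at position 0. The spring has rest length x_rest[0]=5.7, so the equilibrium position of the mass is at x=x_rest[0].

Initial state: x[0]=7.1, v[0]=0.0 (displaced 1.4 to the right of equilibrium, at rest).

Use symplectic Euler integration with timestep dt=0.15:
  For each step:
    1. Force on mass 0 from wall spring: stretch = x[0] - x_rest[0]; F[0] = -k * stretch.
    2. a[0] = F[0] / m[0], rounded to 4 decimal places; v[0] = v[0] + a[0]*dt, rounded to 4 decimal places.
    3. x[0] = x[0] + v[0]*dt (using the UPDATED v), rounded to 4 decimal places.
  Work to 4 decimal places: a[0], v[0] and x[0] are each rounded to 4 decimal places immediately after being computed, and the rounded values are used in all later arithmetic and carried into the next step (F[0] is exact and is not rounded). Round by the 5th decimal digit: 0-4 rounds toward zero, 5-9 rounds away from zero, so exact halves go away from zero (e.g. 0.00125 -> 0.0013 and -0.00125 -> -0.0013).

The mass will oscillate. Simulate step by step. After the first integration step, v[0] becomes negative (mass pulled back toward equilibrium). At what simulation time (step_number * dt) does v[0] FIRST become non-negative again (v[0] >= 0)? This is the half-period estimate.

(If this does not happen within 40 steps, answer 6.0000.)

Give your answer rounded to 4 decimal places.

Answer: 2.1000

Derivation:
Step 0: x=[7.1000] v=[0.0000]
Step 1: x=[7.0252] v=[-0.4988]
Step 2: x=[6.8796] v=[-0.9709]
Step 3: x=[6.6709] v=[-1.3911]
Step 4: x=[6.4104] v=[-1.7370]
Step 5: x=[6.1119] v=[-1.9901]
Step 6: x=[5.7914] v=[-2.1368]
Step 7: x=[5.4660] v=[-2.1694]
Step 8: x=[5.1531] v=[-2.0860]
Step 9: x=[4.8694] v=[-1.8912]
Step 10: x=[4.6301] v=[-1.5953]
Step 11: x=[4.4480] v=[-1.2142]
Step 12: x=[4.3328] v=[-0.7682]
Step 13: x=[4.2906] v=[-0.2811]
Step 14: x=[4.3238] v=[0.2210]
First v>=0 after going negative at step 14, time=2.1000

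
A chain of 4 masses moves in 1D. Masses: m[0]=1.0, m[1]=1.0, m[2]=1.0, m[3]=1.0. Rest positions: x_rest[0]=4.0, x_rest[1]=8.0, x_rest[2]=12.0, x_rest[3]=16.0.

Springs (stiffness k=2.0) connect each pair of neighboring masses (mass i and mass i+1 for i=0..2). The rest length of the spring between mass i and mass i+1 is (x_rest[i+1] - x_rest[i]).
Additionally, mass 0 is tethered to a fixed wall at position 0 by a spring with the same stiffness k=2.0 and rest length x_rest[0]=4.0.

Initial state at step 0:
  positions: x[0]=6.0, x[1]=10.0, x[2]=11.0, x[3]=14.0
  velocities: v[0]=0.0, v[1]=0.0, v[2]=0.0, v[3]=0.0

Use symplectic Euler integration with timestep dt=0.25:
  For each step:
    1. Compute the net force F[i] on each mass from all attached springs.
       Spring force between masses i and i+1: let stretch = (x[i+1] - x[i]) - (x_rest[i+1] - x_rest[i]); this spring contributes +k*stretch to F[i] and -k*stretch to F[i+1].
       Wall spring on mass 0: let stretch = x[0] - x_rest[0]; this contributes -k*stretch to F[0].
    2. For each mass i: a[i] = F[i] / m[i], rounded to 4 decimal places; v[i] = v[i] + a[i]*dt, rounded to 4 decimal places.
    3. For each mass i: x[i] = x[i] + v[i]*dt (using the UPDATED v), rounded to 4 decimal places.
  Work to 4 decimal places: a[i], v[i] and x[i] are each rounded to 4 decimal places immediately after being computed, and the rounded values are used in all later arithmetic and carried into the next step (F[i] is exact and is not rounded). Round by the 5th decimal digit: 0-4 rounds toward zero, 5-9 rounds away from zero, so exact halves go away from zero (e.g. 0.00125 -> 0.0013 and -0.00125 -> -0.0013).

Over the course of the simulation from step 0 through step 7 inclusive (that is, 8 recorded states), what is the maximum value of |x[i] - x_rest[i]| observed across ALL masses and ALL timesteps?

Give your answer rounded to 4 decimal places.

Step 0: x=[6.0000 10.0000 11.0000 14.0000] v=[0.0000 0.0000 0.0000 0.0000]
Step 1: x=[5.7500 9.6250 11.2500 14.1250] v=[-1.0000 -1.5000 1.0000 0.5000]
Step 2: x=[5.2656 8.9688 11.6563 14.3906] v=[-1.9375 -2.6250 1.6250 1.0625]
Step 3: x=[4.5859 8.1856 12.0684 14.8145] v=[-2.7187 -3.1329 1.6484 1.6954]
Step 4: x=[3.7830 7.4378 12.3384 15.3951] v=[-3.2118 -2.9914 1.0801 2.3224]
Step 5: x=[2.9640 6.8457 12.3780 16.0936] v=[-3.2759 -2.3685 0.1582 2.7941]
Step 6: x=[2.2597 6.4599 12.1905 16.8277] v=[-2.8171 -1.5432 -0.7502 2.9363]
Step 7: x=[1.7980 6.2654 11.8663 17.4821] v=[-1.8469 -0.7780 -1.2969 2.6177]
Max displacement = 2.2020

Answer: 2.2020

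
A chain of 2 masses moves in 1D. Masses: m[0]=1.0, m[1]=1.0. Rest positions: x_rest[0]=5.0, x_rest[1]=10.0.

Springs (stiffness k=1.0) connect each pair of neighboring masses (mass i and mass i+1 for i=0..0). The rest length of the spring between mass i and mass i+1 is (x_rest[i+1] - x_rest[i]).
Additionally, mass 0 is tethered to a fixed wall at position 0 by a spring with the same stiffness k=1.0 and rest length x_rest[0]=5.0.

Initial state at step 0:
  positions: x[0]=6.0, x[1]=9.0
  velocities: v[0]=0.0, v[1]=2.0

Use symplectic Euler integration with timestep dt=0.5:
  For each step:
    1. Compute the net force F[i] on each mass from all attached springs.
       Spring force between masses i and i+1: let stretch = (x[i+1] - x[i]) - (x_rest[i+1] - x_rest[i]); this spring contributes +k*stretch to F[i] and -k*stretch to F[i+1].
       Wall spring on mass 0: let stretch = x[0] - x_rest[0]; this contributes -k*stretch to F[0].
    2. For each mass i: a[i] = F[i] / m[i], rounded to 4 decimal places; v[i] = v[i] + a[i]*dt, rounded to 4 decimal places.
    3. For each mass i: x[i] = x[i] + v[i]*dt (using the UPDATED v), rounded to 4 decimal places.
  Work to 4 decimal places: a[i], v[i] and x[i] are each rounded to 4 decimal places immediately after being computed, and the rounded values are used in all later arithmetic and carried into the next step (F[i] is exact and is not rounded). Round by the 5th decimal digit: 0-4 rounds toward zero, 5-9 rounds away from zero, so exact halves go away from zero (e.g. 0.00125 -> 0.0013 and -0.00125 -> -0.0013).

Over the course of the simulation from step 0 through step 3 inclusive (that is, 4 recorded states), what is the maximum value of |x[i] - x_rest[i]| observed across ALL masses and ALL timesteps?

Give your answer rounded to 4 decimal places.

Answer: 2.7657

Derivation:
Step 0: x=[6.0000 9.0000] v=[0.0000 2.0000]
Step 1: x=[5.2500 10.5000] v=[-1.5000 3.0000]
Step 2: x=[4.5000 11.9375] v=[-1.5000 2.8750]
Step 3: x=[4.4844 12.7657] v=[-0.0313 1.6563]
Max displacement = 2.7657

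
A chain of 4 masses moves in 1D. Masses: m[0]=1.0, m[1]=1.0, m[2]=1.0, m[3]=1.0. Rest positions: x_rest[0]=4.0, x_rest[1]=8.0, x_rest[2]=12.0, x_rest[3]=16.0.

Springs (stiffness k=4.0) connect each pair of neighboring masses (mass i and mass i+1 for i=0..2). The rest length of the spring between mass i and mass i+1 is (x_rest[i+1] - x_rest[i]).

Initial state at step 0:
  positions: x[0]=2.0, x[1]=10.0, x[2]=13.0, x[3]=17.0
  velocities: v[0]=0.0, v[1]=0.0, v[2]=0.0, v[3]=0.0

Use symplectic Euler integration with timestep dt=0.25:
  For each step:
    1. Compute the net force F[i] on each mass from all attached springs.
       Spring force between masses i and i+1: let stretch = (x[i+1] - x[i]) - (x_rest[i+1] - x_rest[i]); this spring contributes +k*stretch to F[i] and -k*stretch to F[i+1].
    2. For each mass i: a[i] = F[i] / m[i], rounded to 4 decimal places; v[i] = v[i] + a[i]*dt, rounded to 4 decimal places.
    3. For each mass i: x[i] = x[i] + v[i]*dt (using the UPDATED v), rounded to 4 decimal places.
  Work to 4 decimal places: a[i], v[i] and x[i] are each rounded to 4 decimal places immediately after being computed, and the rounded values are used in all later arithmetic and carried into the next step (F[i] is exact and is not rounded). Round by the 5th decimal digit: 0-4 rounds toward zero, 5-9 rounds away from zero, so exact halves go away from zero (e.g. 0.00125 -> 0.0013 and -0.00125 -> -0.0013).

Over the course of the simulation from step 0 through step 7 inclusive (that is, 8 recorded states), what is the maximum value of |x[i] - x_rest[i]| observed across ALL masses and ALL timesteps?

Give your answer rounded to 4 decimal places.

Step 0: x=[2.0000 10.0000 13.0000 17.0000] v=[0.0000 0.0000 0.0000 0.0000]
Step 1: x=[3.0000 8.7500 13.2500 17.0000] v=[4.0000 -5.0000 1.0000 0.0000]
Step 2: x=[4.4375 7.1875 13.3125 17.0625] v=[5.7500 -6.2500 0.2500 0.2500]
Step 3: x=[5.5625 6.4688 12.7813 17.1875] v=[4.5000 -2.8750 -2.1250 0.5000]
Step 4: x=[5.9141 7.1016 11.7735 17.2110] v=[1.4063 2.5312 -4.0313 0.0938]
Step 5: x=[5.5626 8.6055 10.9571 16.8751] v=[-1.4062 6.0156 -3.2657 -1.3437]
Step 6: x=[4.9718 9.9366 11.0323 16.0597] v=[-2.3633 5.3243 0.3007 -3.2617]
Step 7: x=[4.6222 10.3004 12.0904 14.9874] v=[-1.3985 1.4552 4.2324 -4.2891]
Max displacement = 2.3004

Answer: 2.3004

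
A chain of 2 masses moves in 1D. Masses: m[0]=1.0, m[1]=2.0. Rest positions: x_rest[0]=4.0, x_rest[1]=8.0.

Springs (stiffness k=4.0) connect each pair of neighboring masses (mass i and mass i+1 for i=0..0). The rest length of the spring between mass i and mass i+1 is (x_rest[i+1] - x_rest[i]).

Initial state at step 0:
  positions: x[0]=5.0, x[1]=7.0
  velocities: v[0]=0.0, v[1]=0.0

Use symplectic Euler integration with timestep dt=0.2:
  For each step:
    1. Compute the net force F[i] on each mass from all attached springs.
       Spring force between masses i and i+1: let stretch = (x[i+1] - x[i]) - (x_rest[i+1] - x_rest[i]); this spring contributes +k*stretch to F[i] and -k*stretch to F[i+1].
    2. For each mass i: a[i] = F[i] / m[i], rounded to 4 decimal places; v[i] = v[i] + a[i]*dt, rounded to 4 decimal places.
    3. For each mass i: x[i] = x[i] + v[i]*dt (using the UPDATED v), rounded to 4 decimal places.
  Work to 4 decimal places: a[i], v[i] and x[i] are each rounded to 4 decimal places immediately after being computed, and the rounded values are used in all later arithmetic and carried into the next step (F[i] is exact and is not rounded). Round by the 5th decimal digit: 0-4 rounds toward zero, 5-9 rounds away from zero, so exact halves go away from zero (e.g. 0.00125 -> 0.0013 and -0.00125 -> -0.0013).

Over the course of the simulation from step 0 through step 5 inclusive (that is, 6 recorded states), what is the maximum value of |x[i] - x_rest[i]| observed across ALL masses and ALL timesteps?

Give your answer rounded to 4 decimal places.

Step 0: x=[5.0000 7.0000] v=[0.0000 0.0000]
Step 1: x=[4.6800 7.1600] v=[-1.6000 0.8000]
Step 2: x=[4.1168 7.4416] v=[-2.8160 1.4080]
Step 3: x=[3.4456 7.7772] v=[-3.3562 1.6781]
Step 4: x=[2.8274 8.0863] v=[-3.0909 1.5455]
Step 5: x=[2.4106 8.2947] v=[-2.0838 1.0419]
Max displacement = 1.5894

Answer: 1.5894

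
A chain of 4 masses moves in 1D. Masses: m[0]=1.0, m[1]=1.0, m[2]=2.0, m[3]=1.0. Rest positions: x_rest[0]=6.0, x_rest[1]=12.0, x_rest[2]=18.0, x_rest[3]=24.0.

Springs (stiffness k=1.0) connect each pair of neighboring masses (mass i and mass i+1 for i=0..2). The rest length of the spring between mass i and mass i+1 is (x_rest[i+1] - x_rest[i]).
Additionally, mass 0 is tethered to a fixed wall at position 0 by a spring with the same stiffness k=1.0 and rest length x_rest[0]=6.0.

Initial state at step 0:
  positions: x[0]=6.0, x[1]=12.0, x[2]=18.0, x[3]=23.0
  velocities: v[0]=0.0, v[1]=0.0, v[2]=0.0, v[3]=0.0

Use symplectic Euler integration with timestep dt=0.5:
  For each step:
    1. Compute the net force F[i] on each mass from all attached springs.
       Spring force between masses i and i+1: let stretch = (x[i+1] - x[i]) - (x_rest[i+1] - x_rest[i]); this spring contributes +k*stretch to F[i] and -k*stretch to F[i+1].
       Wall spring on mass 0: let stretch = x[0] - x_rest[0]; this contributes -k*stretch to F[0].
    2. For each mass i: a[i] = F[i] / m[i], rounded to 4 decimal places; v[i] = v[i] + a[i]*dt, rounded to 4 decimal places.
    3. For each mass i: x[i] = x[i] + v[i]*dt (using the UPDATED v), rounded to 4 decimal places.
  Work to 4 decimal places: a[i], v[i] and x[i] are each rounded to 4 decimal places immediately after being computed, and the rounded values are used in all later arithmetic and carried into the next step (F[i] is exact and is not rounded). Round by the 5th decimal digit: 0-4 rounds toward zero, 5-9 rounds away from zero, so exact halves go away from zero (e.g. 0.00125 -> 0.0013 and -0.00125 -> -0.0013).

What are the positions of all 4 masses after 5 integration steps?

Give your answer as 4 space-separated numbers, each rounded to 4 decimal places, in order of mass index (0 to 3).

Answer: 5.8746 11.5725 17.5775 24.4130

Derivation:
Step 0: x=[6.0000 12.0000 18.0000 23.0000] v=[0.0000 0.0000 0.0000 0.0000]
Step 1: x=[6.0000 12.0000 17.8750 23.2500] v=[0.0000 0.0000 -0.2500 0.5000]
Step 2: x=[6.0000 11.9688 17.6875 23.6563] v=[0.0000 -0.0625 -0.3750 0.8125]
Step 3: x=[5.9922 11.8750 17.5313 24.0704] v=[-0.0156 -0.1876 -0.3125 0.8281]
Step 4: x=[5.9571 11.7246 17.4854 24.3497] v=[-0.0703 -0.3009 -0.0918 0.5586]
Step 5: x=[5.8746 11.5725 17.5775 24.4130] v=[-0.1651 -0.3043 0.1841 0.1265]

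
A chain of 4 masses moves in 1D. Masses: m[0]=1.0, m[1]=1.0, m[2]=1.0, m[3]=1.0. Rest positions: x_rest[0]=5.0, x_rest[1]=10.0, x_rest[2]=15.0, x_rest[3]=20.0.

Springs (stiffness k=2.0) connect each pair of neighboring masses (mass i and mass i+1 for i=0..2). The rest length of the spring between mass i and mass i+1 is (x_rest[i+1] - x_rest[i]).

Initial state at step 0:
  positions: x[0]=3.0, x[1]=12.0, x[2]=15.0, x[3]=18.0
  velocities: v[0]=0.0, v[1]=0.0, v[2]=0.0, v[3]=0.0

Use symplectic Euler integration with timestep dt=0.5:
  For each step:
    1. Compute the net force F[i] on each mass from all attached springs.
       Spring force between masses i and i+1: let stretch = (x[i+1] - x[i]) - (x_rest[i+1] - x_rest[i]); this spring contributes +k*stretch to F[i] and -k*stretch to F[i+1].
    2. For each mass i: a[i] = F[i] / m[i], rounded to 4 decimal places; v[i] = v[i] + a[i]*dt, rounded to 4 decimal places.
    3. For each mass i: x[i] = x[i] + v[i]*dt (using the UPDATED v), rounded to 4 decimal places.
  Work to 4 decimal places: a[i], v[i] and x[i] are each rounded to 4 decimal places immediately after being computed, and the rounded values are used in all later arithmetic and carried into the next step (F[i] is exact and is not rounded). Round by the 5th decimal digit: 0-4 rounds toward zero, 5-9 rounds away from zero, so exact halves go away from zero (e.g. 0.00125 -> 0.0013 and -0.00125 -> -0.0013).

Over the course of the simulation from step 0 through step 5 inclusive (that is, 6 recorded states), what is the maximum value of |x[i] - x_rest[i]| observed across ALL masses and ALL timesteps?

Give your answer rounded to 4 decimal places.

Step 0: x=[3.0000 12.0000 15.0000 18.0000] v=[0.0000 0.0000 0.0000 0.0000]
Step 1: x=[5.0000 9.0000 15.0000 19.0000] v=[4.0000 -6.0000 0.0000 2.0000]
Step 2: x=[6.5000 7.0000 14.0000 20.5000] v=[3.0000 -4.0000 -2.0000 3.0000]
Step 3: x=[5.7500 8.2500 12.7500 21.2500] v=[-1.5000 2.5000 -2.5000 1.5000]
Step 4: x=[3.7500 10.5000 13.5000 20.2500] v=[-4.0000 4.5000 1.5000 -2.0000]
Step 5: x=[2.6250 10.8750 16.1250 18.3750] v=[-2.2500 0.7500 5.2500 -3.7500]
Max displacement = 3.0000

Answer: 3.0000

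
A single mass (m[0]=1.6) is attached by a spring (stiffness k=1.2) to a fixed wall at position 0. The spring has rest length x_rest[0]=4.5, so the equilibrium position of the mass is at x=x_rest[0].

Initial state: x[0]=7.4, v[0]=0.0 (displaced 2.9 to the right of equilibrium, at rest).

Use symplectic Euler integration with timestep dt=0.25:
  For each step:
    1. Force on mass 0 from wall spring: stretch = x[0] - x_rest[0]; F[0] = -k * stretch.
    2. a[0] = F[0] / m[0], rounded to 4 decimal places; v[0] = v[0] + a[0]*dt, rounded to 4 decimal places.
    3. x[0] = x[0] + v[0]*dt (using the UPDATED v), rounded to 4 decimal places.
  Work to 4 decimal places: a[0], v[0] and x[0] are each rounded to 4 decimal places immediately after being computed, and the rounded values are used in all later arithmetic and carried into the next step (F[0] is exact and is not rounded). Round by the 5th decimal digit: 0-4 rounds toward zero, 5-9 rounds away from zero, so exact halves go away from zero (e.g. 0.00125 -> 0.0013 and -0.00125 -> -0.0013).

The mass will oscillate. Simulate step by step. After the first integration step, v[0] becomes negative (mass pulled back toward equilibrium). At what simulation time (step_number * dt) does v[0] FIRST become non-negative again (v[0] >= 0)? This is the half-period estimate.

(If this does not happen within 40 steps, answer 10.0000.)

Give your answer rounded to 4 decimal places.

Step 0: x=[7.4000] v=[0.0000]
Step 1: x=[7.2641] v=[-0.5438]
Step 2: x=[6.9986] v=[-1.0621]
Step 3: x=[6.6160] v=[-1.5306]
Step 4: x=[6.1342] v=[-1.9274]
Step 5: x=[5.5758] v=[-2.2338]
Step 6: x=[4.9669] v=[-2.4355]
Step 7: x=[4.3361] v=[-2.5231]
Step 8: x=[3.7130] v=[-2.4924]
Step 9: x=[3.1268] v=[-2.3448]
Step 10: x=[2.6050] v=[-2.0873]
Step 11: x=[2.1720] v=[-1.7320]
Step 12: x=[1.8481] v=[-1.2955]
Step 13: x=[1.6485] v=[-0.7983]
Step 14: x=[1.5826] v=[-0.2637]
Step 15: x=[1.6534] v=[0.2833]
First v>=0 after going negative at step 15, time=3.7500

Answer: 3.7500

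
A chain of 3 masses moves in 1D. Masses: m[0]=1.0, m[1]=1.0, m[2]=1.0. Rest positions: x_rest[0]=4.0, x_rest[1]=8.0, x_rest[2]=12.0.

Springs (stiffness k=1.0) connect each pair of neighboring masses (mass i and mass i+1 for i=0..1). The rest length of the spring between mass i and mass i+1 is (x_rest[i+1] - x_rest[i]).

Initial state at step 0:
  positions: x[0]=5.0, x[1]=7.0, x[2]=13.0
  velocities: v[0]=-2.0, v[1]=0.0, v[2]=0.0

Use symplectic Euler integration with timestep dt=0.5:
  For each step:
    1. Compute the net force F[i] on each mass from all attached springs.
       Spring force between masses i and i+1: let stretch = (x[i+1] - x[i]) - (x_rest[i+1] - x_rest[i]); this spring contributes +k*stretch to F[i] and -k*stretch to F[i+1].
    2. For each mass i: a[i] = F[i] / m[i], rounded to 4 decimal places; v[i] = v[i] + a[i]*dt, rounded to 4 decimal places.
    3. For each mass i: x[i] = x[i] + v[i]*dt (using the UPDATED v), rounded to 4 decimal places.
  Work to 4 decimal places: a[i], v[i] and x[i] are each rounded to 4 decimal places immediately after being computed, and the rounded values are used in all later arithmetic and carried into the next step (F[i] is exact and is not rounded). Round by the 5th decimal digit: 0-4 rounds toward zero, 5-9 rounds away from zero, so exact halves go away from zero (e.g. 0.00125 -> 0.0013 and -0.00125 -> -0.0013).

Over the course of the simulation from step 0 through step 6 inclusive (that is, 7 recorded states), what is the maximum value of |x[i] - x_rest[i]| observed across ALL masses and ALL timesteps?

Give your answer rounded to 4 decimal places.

Answer: 3.3280

Derivation:
Step 0: x=[5.0000 7.0000 13.0000] v=[-2.0000 0.0000 0.0000]
Step 1: x=[3.5000 8.0000 12.5000] v=[-3.0000 2.0000 -1.0000]
Step 2: x=[2.1250 9.0000 11.8750] v=[-2.7500 2.0000 -1.2500]
Step 3: x=[1.4688 9.0000 11.5313] v=[-1.3125 0.0000 -0.6875]
Step 4: x=[1.6954 7.7500 11.5548] v=[0.4531 -2.5000 0.0469]
Step 5: x=[2.4356 5.9376 11.6271] v=[1.4804 -3.6249 0.1445]
Step 6: x=[3.0513 4.6720 11.2770] v=[1.2314 -2.5312 -0.7003]
Max displacement = 3.3280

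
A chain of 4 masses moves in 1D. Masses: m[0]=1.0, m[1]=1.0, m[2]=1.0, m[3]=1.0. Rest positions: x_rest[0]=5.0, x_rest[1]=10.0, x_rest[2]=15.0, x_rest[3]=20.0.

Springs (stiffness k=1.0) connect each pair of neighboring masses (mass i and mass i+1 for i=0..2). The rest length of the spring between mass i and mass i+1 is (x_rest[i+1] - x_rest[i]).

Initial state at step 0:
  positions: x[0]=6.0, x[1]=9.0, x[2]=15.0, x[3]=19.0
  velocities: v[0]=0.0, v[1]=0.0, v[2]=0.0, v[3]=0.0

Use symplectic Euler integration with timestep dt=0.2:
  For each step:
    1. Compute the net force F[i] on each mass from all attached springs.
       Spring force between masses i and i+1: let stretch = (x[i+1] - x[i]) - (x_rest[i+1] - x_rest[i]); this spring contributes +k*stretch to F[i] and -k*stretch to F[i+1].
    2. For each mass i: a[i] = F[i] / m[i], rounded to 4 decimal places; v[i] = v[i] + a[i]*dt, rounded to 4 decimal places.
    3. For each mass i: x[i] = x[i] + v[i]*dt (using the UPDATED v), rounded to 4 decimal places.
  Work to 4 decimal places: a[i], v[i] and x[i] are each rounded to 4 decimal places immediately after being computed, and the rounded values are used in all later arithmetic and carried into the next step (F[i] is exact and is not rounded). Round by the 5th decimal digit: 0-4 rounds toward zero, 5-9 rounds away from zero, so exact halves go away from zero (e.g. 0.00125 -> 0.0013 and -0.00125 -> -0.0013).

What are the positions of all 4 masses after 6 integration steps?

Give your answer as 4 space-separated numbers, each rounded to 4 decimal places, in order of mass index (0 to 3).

Answer: 4.8047 10.5651 14.0714 19.5587

Derivation:
Step 0: x=[6.0000 9.0000 15.0000 19.0000] v=[0.0000 0.0000 0.0000 0.0000]
Step 1: x=[5.9200 9.1200 14.9200 19.0400] v=[-0.4000 0.6000 -0.4000 0.2000]
Step 2: x=[5.7680 9.3440 14.7728 19.1152] v=[-0.7600 1.1200 -0.7360 0.3760]
Step 3: x=[5.5590 9.6421 14.5821 19.2167] v=[-1.0448 1.4906 -0.9533 0.5075]
Step 4: x=[5.3134 9.9745 14.3792 19.3328] v=[-1.2282 1.6620 -1.0144 0.5806]
Step 5: x=[5.0542 10.2966 14.1983 19.4508] v=[-1.2960 1.6107 -0.9046 0.5899]
Step 6: x=[4.8047 10.5651 14.0714 19.5587] v=[-1.2475 1.3426 -0.6344 0.5394]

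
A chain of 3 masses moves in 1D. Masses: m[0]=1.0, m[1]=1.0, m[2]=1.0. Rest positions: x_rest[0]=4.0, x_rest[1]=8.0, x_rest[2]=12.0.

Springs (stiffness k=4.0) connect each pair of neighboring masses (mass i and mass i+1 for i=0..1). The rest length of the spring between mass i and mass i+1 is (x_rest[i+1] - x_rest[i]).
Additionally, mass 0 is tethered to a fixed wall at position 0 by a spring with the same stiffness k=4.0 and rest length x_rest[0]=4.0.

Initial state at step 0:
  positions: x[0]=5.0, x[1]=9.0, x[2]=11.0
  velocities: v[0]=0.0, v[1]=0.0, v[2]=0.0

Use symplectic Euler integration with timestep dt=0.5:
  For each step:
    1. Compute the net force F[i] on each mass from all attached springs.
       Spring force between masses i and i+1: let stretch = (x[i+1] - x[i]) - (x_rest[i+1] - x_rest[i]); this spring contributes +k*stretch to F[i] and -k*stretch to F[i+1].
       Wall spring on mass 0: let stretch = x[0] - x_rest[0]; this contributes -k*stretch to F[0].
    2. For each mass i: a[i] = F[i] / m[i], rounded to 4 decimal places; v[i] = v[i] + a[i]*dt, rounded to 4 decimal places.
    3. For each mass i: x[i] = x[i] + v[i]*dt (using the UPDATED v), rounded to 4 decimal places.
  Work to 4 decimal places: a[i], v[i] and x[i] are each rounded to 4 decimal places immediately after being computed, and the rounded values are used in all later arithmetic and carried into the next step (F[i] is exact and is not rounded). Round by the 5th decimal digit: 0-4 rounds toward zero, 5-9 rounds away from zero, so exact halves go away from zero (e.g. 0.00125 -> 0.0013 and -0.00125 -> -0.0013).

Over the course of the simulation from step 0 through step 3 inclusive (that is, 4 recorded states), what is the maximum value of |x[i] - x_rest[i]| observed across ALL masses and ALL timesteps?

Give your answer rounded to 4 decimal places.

Step 0: x=[5.0000 9.0000 11.0000] v=[0.0000 0.0000 0.0000]
Step 1: x=[4.0000 7.0000 13.0000] v=[-2.0000 -4.0000 4.0000]
Step 2: x=[2.0000 8.0000 13.0000] v=[-4.0000 2.0000 0.0000]
Step 3: x=[4.0000 8.0000 12.0000] v=[4.0000 0.0000 -2.0000]
Max displacement = 2.0000

Answer: 2.0000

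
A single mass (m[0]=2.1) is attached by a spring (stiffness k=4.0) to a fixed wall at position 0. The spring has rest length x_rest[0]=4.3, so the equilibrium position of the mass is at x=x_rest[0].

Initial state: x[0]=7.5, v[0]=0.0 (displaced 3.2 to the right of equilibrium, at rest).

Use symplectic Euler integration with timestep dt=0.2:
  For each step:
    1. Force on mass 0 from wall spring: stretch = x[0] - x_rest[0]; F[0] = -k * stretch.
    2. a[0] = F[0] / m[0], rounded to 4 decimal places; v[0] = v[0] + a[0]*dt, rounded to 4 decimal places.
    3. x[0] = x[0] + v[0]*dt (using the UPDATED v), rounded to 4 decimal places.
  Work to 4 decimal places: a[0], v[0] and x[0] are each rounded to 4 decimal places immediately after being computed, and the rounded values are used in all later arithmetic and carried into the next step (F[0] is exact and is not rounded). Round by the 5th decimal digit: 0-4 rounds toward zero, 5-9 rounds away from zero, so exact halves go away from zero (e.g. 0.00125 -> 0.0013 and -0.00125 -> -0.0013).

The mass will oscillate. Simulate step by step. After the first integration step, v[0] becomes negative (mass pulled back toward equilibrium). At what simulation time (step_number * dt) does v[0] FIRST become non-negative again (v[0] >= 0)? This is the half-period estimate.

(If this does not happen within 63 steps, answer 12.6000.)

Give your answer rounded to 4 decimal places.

Step 0: x=[7.5000] v=[0.0000]
Step 1: x=[7.2562] v=[-1.2190]
Step 2: x=[6.7872] v=[-2.3452]
Step 3: x=[6.1287] v=[-3.2927]
Step 4: x=[5.3308] v=[-3.9893]
Step 5: x=[4.4544] v=[-4.3820]
Step 6: x=[3.5662] v=[-4.4408]
Step 7: x=[2.7339] v=[-4.1613]
Step 8: x=[2.0210] v=[-3.5647]
Step 9: x=[1.4817] v=[-2.6965]
Step 10: x=[1.1571] v=[-1.6229]
Step 11: x=[1.0720] v=[-0.4256]
Step 12: x=[1.2328] v=[0.8041]
First v>=0 after going negative at step 12, time=2.4000

Answer: 2.4000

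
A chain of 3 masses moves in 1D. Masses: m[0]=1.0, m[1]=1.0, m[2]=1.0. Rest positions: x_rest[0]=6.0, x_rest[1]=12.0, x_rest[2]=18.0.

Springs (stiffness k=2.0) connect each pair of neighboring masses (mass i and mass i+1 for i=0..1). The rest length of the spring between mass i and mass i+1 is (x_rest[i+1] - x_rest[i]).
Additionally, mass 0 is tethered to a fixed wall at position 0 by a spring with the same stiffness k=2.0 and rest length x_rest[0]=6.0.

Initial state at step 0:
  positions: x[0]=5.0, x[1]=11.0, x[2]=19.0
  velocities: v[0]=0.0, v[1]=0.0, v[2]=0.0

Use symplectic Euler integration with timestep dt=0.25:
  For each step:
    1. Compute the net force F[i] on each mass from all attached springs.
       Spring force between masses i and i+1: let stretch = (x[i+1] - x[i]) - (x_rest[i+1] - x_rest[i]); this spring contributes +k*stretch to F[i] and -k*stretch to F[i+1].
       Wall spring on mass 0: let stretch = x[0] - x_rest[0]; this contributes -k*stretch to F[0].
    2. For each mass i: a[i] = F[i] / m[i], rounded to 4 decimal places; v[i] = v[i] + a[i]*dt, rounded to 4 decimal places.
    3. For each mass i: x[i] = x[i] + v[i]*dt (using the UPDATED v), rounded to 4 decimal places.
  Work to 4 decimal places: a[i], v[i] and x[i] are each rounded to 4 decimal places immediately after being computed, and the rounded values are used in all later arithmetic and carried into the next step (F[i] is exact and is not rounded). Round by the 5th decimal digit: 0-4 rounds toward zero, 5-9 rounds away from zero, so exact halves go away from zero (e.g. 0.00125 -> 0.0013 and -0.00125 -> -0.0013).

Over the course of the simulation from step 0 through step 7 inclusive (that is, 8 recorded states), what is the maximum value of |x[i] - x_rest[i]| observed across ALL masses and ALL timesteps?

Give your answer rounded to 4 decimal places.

Answer: 1.2498

Derivation:
Step 0: x=[5.0000 11.0000 19.0000] v=[0.0000 0.0000 0.0000]
Step 1: x=[5.1250 11.2500 18.7500] v=[0.5000 1.0000 -1.0000]
Step 2: x=[5.3750 11.6719 18.3125] v=[1.0000 1.6875 -1.7500]
Step 3: x=[5.7403 12.1368 17.7949] v=[1.4610 1.8594 -2.0703]
Step 4: x=[6.1876 12.5094 17.3201] v=[1.7891 1.4902 -1.8994]
Step 5: x=[6.6517 12.6931 16.9939] v=[1.8562 0.7347 -1.3048]
Step 6: x=[7.0395 12.6592 16.8801] v=[1.5511 -0.1356 -0.4552]
Step 7: x=[7.2498 12.4505 16.9887] v=[0.8412 -0.8350 0.4344]
Max displacement = 1.2498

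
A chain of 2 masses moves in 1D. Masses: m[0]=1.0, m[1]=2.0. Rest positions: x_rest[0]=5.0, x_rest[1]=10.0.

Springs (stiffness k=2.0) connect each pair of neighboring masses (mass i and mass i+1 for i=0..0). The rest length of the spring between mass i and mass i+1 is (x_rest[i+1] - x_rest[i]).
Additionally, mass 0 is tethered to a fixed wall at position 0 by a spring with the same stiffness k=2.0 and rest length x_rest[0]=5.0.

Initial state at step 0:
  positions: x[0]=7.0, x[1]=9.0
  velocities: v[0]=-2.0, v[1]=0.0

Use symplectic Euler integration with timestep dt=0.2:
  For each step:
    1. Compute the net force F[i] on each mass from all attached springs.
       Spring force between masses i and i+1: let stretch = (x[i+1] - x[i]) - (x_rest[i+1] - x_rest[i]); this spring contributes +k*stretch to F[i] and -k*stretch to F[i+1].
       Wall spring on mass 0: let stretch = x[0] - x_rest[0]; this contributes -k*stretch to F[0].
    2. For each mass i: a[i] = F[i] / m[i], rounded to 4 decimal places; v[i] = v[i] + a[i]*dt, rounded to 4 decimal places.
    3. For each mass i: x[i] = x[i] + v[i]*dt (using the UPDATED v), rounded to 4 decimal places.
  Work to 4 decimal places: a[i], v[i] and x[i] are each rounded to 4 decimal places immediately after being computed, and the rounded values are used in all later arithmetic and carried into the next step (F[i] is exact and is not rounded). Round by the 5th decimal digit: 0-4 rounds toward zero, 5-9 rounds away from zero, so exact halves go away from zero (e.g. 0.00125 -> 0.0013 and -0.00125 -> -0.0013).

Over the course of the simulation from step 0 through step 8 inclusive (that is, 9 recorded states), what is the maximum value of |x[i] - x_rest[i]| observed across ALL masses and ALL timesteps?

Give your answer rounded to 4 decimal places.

Step 0: x=[7.0000 9.0000] v=[-2.0000 0.0000]
Step 1: x=[6.2000 9.1200] v=[-4.0000 0.6000]
Step 2: x=[5.1376 9.3232] v=[-5.3120 1.0160]
Step 3: x=[3.9990 9.5590] v=[-5.6928 1.1789]
Step 4: x=[2.9853 9.7724] v=[-5.0684 1.0669]
Step 5: x=[2.2758 9.9143] v=[-3.5477 0.7095]
Step 6: x=[1.9953 9.9507] v=[-1.4026 0.1818]
Step 7: x=[2.1916 9.8688] v=[0.9814 -0.4093]
Step 8: x=[2.8267 9.6799] v=[3.1756 -0.9447]
Max displacement = 3.0047

Answer: 3.0047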